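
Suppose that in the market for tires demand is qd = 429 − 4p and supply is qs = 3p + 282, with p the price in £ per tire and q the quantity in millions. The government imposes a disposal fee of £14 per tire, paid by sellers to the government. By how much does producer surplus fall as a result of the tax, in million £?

Producer surplus falls by £2664 million.

Without the tax, 429 − 4p = 3p + 282 gives 7p = 147, so p* = £21 and q* = 345.
With the tax collected from sellers, supply shifts: qs = 3(p − 14) + 282.
Solving gives q = 321 with consumers paying £27 and sellers receiving £13 (the £14 wedge).
ΔPS is the trapezoid between Q = 321 and Q = 345 of height £8: ½ · (345 + 321) · 8 = £2664.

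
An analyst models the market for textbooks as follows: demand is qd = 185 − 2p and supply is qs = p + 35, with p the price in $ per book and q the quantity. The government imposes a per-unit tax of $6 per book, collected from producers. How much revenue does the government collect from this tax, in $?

Without the tax, 185 − 2p = p + 35 gives 3p = 150, so p* = $50 and q* = 85.
With the tax collected from producers, supply shifts: qs = (p − 6) + 35.
Solving gives q = 81 with consumers paying $52 and producers receiving $46 (the $6 wedge).
Revenue = t · Q = 6 · 81 = $486.

Tax revenue = $486.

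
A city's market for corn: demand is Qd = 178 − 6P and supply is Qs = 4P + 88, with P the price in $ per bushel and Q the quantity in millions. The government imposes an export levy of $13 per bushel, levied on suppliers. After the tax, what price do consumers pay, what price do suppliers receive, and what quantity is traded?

Before the tax: set 178 − 6P = 4P + 88 → P* = $9, Q* = 124.
With the tax collected from suppliers, supply shifts: Qs = 4(P − 13) + 88.
Solving gives Q = 92.8 with consumers paying $14.2 and suppliers receiving $1.2 (the $13 wedge).
The less price-elastic side of the market bears the larger share of a per-unit tax.

Consumers pay $14.2; suppliers receive $1.2; quantity = 92.8.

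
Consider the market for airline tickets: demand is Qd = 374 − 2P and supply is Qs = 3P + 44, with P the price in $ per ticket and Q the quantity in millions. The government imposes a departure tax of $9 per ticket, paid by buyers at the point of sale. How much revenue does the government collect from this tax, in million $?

Without the tax, 374 − 2P = 3P + 44 gives 5P = 330, so P* = $66 and Q* = 242.
With the tax collected from buyers, demand (in seller-price terms) shifts: Qd = 374 − 2(P + 9).
Solving gives Q = 231.2 with buyers paying $71.4 and sellers receiving $62.4 (the $9 wedge).
Revenue = t · Q = 9 · 231.2 = $2080.8.

Tax revenue = $2080.8 million.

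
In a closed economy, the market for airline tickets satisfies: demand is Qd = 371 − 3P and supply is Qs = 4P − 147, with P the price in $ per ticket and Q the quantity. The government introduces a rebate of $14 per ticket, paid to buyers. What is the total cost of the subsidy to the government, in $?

Before the subsidy: set 371 − 3P = 4P − 147 → P* = $74, Q* = 149.
With a per-unit subsidy paid to buyers, each effectively pays P − 14, so demand becomes Qd = 371 − 3(P − 14).
New equilibrium: buyers pay $66, sellers receive $80, Q = 173. (Wedge: Pb − Ps = −14.)
Outlay = t · Q = 14 · 173 = $2422.

Government outlay = $2422.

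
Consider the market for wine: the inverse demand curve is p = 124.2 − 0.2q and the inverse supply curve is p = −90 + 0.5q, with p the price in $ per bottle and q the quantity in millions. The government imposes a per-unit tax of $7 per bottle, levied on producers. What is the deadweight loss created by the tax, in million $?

Deadweight loss = $35 million.

Inverting to q(p) form: qd = 621 − 5p; qs = 2p + 180.
Before the tax: set 621 − 5p = 2p + 180 → p* = $63, q* = 306.
With the tax collected from producers, supply shifts: qs = 2(p − 7) + 180.
New equilibrium: consumers pay $65, producers receive $58, q = 296. (Wedge: pb − ps = 7.)
Quantity falls by |ΔQ| = |306 − 296| = 10.
DWL = ½ · t · |ΔQ| = ½ · 7 · 10 = $35.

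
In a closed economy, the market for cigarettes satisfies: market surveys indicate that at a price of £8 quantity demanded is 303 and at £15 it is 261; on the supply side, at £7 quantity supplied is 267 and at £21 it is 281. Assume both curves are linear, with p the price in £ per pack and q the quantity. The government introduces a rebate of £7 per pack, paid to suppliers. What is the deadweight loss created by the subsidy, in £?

Deadweight loss = £21.

Demand slope: (261 − 303)/(15 − 8) = -6, so qd = 351 − 6p.
Supply slope: (281 − 267)/(21 − 7) = 1, so qs = p + 260.
Without the subsidy, 351 − 6p = p + 260 gives 7p = 91, so p* = £13 and q* = 273.
With a per-unit subsidy paid to suppliers, each receives p + 7 per unit sold, so supply becomes qs = (p + 7) + 260.
Solving gives q = 279 with consumers paying £12 and suppliers receiving £19 (the £7 wedge).
Quantity rises by |ΔQ| = |273 − 279| = 6.
DWL = ½ · t · |ΔQ| = ½ · 7 · 6 = £21.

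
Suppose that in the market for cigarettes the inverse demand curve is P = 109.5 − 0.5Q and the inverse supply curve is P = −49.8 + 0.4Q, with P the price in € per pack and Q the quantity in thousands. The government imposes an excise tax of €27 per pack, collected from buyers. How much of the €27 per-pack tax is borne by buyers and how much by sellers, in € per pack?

Rewrite in direct form: Qd = 219 − 2P and Qs = 2.5P + 124.5.
Before the tax: set 219 − 2P = 2.5P + 124.5 → P* = €21, Q* = 177.
With the tax collected from buyers, demand (in seller-price terms) shifts: Qd = 219 − 2(P + 27).
Solving gives Q = 147 with buyers paying €36 and sellers receiving €9 (the €27 wedge).
Burden on buyers: €15; on sellers: €12. (They sum to €27.)

Buyers bear €15 per pack; sellers bear €12 per pack.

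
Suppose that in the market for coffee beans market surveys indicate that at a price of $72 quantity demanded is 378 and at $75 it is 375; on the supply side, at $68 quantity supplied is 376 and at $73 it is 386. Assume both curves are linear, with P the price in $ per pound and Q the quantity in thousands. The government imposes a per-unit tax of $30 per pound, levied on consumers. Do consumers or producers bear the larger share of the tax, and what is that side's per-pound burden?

Demand slope: (375 − 378)/(75 − 72) = -1, so Qd = 450 − P.
Supply slope: (386 − 376)/(73 − 68) = 2, so Qs = 2P + 240.
Before the tax: set 450 − P = 2P + 240 → P* = $70, Q* = 380.
With the tax collected from consumers, demand (in seller-price terms) shifts: Qd = 450 − (P + 30).
New equilibrium: consumers pay $90, producers receive $60, Q = 360. (Wedge: Pb − Ps = 30.)
Per-pound burden: consumers $20, producers $10.
Consumers take the larger share because demand is less price-elastic here (demand slope 1 vs supply slope 2).
The less price-elastic side of the market bears the larger share of a per-unit tax.

Consumers bear the larger share: $20 per pound.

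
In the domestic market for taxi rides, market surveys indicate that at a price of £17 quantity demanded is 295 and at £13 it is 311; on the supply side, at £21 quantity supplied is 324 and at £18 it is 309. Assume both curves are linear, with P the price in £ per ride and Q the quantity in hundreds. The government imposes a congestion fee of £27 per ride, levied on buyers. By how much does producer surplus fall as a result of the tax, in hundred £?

Producer surplus falls by £3228 hundred.

Demand slope: (311 − 295)/(13 − 17) = -4, so Qd = 363 − 4P.
Supply slope: (309 − 324)/(18 − 21) = 5, so Qs = 5P + 219.
Before the tax: set 363 − 4P = 5P + 219 → P* = £16, Q* = 299.
With the tax collected from buyers, demand (in seller-price terms) shifts: Qd = 363 − 4(P + 27).
New equilibrium: buyers pay £31, suppliers receive £4, Q = 239. (Wedge: Pb − Ps = 27.)
ΔPS is the trapezoid between Q = 239 and Q = 299 of height £12: ½ · (299 + 239) · 12 = £3228.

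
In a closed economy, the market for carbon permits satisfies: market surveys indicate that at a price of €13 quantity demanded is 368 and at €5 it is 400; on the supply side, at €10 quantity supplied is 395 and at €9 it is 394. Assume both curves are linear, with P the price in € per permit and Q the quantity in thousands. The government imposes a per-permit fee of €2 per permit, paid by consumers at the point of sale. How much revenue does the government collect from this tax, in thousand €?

Demand slope: (400 − 368)/(5 − 13) = -4, so Qd = 420 − 4P.
Supply slope: (394 − 395)/(9 − 10) = 1, so Qs = P + 385.
Before the tax: set 420 − 4P = P + 385 → P* = €7, Q* = 392.
With the tax collected from consumers, demand (in seller-price terms) shifts: Qd = 420 − 4(P + 2).
New equilibrium: consumers pay €7.4, producers receive €5.4, Q = 390.4. (Wedge: Pb − Ps = 2.)
Revenue = t · Q = 2 · 390.4 = €780.8.

Tax revenue = €780.8 thousand.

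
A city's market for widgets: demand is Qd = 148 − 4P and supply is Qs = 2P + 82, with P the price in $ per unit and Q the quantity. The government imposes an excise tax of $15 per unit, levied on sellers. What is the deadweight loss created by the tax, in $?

Before the tax: set 148 − 4P = 2P + 82 → P* = $11, Q* = 104.
With the tax collected from sellers, supply shifts: Qs = 2(P − 15) + 82.
Solving gives Q = 84 with buyers paying $16 and sellers receiving $1 (the $15 wedge).
Quantity falls by |ΔQ| = |104 − 84| = 20.
DWL = ½ · t · |ΔQ| = ½ · 15 · 20 = $150.

Deadweight loss = $150.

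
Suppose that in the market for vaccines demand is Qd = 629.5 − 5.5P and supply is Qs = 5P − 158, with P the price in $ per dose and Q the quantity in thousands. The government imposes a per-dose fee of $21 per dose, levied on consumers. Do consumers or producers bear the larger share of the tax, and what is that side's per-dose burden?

Producers bear the larger share: $11 per dose.

Without the tax, 629.5 − 5.5P = 5P − 158 gives 10.5P = 787.5, so P* = $75 and Q* = 217.
With the tax collected from consumers, demand (in seller-price terms) shifts: Qd = 629.5 − 5.5(P + 21).
New equilibrium: consumers pay $85, producers receive $64, Q = 162. (Wedge: Pb − Ps = 21.)
Per-dose burden: consumers $10, producers $11.
Producers take the larger share because supply is less price-elastic here (demand slope 5.5 vs supply slope 5).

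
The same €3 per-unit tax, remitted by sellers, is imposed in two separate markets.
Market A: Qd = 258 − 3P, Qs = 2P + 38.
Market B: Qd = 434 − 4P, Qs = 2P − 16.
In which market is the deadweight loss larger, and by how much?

Market A: pre-tax P* = €44, Q* = 126; post-tax Q = 122.4; deadweight loss = €5.4.
Market B: pre-tax P* = €75, Q* = 134; post-tax Q = 130; deadweight loss = €6.
Difference: €5.4 vs €6 → market B is larger by €0.6.

Market B, by €0.6.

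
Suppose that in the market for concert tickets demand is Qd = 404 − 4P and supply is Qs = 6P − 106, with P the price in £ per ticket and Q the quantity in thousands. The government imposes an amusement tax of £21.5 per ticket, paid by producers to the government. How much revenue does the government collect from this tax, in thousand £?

Tax revenue = £3190.6 thousand.

Without the tax, 404 − 4P = 6P − 106 gives 10P = 510, so P* = £51 and Q* = 200.
With the tax collected from producers, supply shifts: Qs = 6(P − 21.5) − 106.
New equilibrium: consumers pay £63.9, producers receive £42.4, Q = 148.4. (Wedge: Pb − Ps = 21.5.)
Revenue = t · Q = 21.5 · 148.4 = £3190.6.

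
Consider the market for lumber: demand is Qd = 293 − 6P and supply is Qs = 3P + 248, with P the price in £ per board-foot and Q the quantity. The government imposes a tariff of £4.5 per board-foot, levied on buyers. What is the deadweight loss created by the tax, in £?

Deadweight loss = £20.25.

Without the tax, 293 − 6P = 3P + 248 gives 9P = 45, so P* = £5 and Q* = 263.
With the tax collected from buyers, demand (in seller-price terms) shifts: Qd = 293 − 6(P + 4.5).
Solving gives Q = 254 with buyers paying £6.5 and sellers receiving £2 (the £4.5 wedge).
Quantity falls by |ΔQ| = |263 − 254| = 9.
DWL = ½ · t · |ΔQ| = ½ · 4.5 · 9 = £20.25.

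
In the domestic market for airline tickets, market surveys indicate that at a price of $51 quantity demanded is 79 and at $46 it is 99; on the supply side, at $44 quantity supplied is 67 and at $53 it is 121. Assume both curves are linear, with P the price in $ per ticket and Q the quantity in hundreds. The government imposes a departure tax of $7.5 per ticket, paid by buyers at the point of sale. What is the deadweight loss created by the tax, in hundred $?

Deadweight loss = $67.5 hundred.

Demand slope: (99 − 79)/(46 − 51) = -4, so Qd = 283 − 4P.
Supply slope: (121 − 67)/(53 − 44) = 6, so Qs = 6P − 197.
Before the tax: set 283 − 4P = 6P − 197 → P* = $48, Q* = 91.
With the tax collected from buyers, demand (in seller-price terms) shifts: Qd = 283 − 4(P + 7.5).
Solving gives Q = 73 with buyers paying $52.5 and suppliers receiving $45 (the $7.5 wedge).
Quantity falls by |ΔQ| = |91 − 73| = 18.
DWL = ½ · t · |ΔQ| = ½ · 7.5 · 18 = $67.5.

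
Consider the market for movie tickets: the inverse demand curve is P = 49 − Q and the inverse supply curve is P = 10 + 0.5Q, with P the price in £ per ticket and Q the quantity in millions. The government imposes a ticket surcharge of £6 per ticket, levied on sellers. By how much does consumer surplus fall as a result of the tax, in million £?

Inverting to Q(P) form: Qd = 49 − P; Qs = 2P − 20.
Before the tax: set 49 − P = 2P − 20 → P* = £23, Q* = 26.
With the tax collected from sellers, supply shifts: Qs = 2(P − 6) − 20.
New equilibrium: consumers pay £27, sellers receive £21, Q = 22. (Wedge: Pb − Ps = 6.)
ΔCS is the trapezoid between Q = 22 and Q = 26 of height £4: ½ · (26 + 22) · 4 = £96.

Consumer surplus falls by £96 million.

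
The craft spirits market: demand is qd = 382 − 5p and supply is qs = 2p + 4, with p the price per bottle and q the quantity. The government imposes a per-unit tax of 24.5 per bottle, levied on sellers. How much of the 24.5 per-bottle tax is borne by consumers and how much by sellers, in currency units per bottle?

Before the tax: set 382 − 5p = 2p + 4 → p* = 54, q* = 112.
With the tax collected from sellers, supply shifts: qs = 2(p − 24.5) + 4.
Solving gives q = 77 with consumers paying 61 and sellers receiving 36.5 (the 24.5 wedge).
Burden on consumers: 7; on sellers: 17.5. (They sum to 24.5.)
The less price-elastic side of the market bears the larger share of a per-unit tax.

Consumers bear 7 per bottle; sellers bear 17.5 per bottle.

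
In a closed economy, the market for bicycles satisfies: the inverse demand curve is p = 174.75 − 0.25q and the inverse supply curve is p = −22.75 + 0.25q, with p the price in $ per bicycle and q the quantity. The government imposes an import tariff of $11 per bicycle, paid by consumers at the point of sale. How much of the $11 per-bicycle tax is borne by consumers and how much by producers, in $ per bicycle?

Consumers bear $5.5 per bicycle; producers bear $5.5 per bicycle.

Inverting to q(p) form: qd = 699 − 4p; qs = 4p + 91.
Before the tax: set 699 − 4p = 4p + 91 → p* = $76, q* = 395.
With the tax collected from consumers, demand (in seller-price terms) shifts: qd = 699 − 4(p + 11).
Solving gives q = 373 with consumers paying $81.5 and producers receiving $70.5 (the $11 wedge).
Burden on consumers: $5.5; on producers: $5.5. (They sum to $11.)
The less price-elastic side of the market bears the larger share of a per-unit tax.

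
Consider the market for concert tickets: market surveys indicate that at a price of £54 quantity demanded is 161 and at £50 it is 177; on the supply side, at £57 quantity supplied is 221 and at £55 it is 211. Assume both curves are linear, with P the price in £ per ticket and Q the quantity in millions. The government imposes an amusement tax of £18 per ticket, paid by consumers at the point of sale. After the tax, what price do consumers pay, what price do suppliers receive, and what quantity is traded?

Demand slope: (177 − 161)/(50 − 54) = -4, so Qd = 377 − 4P.
Supply slope: (211 − 221)/(55 − 57) = 5, so Qs = 5P − 64.
Before the tax: set 377 − 4P = 5P − 64 → P* = £49, Q* = 181.
With the tax collected from consumers, demand (in seller-price terms) shifts: Qd = 377 − 4(P + 18).
New equilibrium: consumers pay £59, suppliers receive £41, Q = 141. (Wedge: Pb − Ps = 18.)
The less price-elastic side of the market bears the larger share of a per-unit tax.

Consumers pay £59; suppliers receive £41; quantity = 141.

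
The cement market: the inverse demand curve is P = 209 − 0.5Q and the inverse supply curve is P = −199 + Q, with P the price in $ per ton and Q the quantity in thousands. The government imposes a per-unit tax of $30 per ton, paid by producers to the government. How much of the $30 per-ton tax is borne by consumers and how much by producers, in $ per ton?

Inverting to Q(P) form: Qd = 418 − 2P; Qs = P + 199.
Before the tax: set 418 − 2P = P + 199 → P* = $73, Q* = 272.
With the tax collected from producers, supply shifts: Qs = (P − 30) + 199.
New equilibrium: consumers pay $83, producers receive $53, Q = 252. (Wedge: Pb − Ps = 30.)
Burden on consumers: $10; on producers: $20. (They sum to $30.)
The less price-elastic side of the market bears the larger share of a per-unit tax.

Consumers bear $10 per ton; producers bear $20 per ton.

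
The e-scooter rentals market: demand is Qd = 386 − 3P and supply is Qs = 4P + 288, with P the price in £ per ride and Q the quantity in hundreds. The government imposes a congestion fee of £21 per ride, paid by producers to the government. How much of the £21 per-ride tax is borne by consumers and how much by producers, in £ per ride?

Consumers bear £12 per ride; producers bear £9 per ride.

Before the tax: set 386 − 3P = 4P + 288 → P* = £14, Q* = 344.
With the tax collected from producers, supply shifts: Qs = 4(P − 21) + 288.
New equilibrium: consumers pay £26, producers receive £5, Q = 308. (Wedge: Pb − Ps = 21.)
Burden on consumers: £12; on producers: £9. (They sum to £21.)
The less price-elastic side of the market bears the larger share of a per-unit tax.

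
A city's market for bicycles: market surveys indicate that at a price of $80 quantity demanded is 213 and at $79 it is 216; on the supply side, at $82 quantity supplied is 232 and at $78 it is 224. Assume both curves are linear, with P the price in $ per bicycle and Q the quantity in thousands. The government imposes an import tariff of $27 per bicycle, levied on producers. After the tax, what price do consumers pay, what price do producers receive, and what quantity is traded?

Consumers pay $87.8; producers receive $60.8; quantity = 189.6.

Demand slope: (216 − 213)/(79 − 80) = -3, so Qd = 453 − 3P.
Supply slope: (224 − 232)/(78 − 82) = 2, so Qs = 2P + 68.
Without the tax, 453 − 3P = 2P + 68 gives 5P = 385, so P* = $77 and Q* = 222.
With the tax collected from producers, supply shifts: Qs = 2(P − 27) + 68.
Solving gives Q = 189.6 with consumers paying $87.8 and producers receiving $60.8 (the $27 wedge).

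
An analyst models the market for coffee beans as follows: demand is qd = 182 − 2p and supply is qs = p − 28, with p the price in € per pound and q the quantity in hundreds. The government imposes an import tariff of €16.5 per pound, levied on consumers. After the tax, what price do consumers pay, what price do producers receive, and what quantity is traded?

Before the tax: set 182 − 2p = p − 28 → p* = €70, q* = 42.
With the tax collected from consumers, demand (in seller-price terms) shifts: qd = 182 − 2(p + 16.5).
New equilibrium: consumers pay €75.5, producers receive €59, q = 31. (Wedge: pb − ps = 16.5.)
The less price-elastic side of the market bears the larger share of a per-unit tax.

Consumers pay €75.5; producers receive €59; quantity = 31.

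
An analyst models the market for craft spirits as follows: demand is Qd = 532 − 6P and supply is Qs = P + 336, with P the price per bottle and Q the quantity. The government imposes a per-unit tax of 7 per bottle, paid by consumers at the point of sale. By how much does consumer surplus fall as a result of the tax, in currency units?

Without the tax, 532 − 6P = P + 336 gives 7P = 196, so P* = 28 and Q* = 364.
With the tax collected from consumers, demand (in seller-price terms) shifts: Qd = 532 − 6(P + 7).
Solving gives Q = 358 with consumers paying 29 and producers receiving 22 (the 7 wedge).
ΔCS is the trapezoid between Q = 358 and Q = 364 of height 1: ½ · (364 + 358) · 1 = 361.

Consumer surplus falls by 361.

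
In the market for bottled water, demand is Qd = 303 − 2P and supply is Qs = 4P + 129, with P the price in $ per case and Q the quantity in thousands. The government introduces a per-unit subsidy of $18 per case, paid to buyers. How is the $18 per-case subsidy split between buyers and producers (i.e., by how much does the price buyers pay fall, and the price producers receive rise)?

Before the subsidy: set 303 − 2P = 4P + 129 → P* = $29, Q* = 245.
With a per-unit subsidy paid to buyers, each effectively pays P − 18, so demand becomes Qd = 303 − 2(P − 18).
New equilibrium: buyers pay $17, producers receive $35, Q = 269. (Wedge: Pb − Ps = −18.)
Gain to buyers: $12; to producers: $6. (They sum to $18.)

Buyers gain $12 per case; producers gain $6 per case.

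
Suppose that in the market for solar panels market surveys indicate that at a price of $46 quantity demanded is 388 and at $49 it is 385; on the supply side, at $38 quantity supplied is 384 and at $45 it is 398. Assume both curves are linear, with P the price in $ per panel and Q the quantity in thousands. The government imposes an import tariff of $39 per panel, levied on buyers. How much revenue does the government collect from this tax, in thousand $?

Tax revenue = $14274 thousand.

Demand slope: (385 − 388)/(49 − 46) = -1, so Qd = 434 − P.
Supply slope: (398 − 384)/(45 − 38) = 2, so Qs = 2P + 308.
Without the tax, 434 − P = 2P + 308 gives 3P = 126, so P* = $42 and Q* = 392.
With the tax collected from buyers, demand (in seller-price terms) shifts: Qd = 434 − (P + 39).
New equilibrium: buyers pay $68, suppliers receive $29, Q = 366. (Wedge: Pb − Ps = 39.)
Revenue = t · Q = 39 · 366 = $14274.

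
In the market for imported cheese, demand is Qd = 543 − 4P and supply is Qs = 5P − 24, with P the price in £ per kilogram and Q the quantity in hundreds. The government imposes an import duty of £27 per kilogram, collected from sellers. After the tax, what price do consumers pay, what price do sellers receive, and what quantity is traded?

Consumers pay £78; sellers receive £51; quantity = 231.

Without the tax, 543 − 4P = 5P − 24 gives 9P = 567, so P* = £63 and Q* = 291.
With the tax collected from sellers, supply shifts: Qs = 5(P − 27) − 24.
Solving gives Q = 231 with consumers paying £78 and sellers receiving £51 (the £27 wedge).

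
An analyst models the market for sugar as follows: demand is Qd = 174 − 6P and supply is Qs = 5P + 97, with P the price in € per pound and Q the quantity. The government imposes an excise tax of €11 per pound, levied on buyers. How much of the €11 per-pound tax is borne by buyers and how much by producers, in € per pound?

Buyers bear €5 per pound; producers bear €6 per pound.

Without the tax, 174 − 6P = 5P + 97 gives 11P = 77, so P* = €7 and Q* = 132.
With the tax collected from buyers, demand (in seller-price terms) shifts: Qd = 174 − 6(P + 11).
New equilibrium: buyers pay €12, producers receive €1, Q = 102. (Wedge: Pb − Ps = 11.)
Burden on buyers: €5; on producers: €6. (They sum to €11.)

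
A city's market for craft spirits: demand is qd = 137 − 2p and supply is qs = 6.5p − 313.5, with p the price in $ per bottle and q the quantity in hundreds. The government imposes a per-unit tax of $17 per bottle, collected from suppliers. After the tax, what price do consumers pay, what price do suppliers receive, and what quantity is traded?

Without the tax, 137 − 2p = 6.5p − 313.5 gives 8.5p = 450.5, so p* = $53 and q* = 31.
With the tax collected from suppliers, supply shifts: qs = 6.5(p − 17) − 313.5.
New equilibrium: consumers pay $66, suppliers receive $49, q = 5. (Wedge: pb − ps = 17.)
The less price-elastic side of the market bears the larger share of a per-unit tax.

Consumers pay $66; suppliers receive $49; quantity = 5.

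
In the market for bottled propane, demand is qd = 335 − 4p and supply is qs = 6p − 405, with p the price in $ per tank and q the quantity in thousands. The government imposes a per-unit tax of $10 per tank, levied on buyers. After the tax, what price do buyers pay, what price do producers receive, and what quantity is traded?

Without the tax, 335 − 4p = 6p − 405 gives 10p = 740, so p* = $74 and q* = 39.
With the tax collected from buyers, demand (in seller-price terms) shifts: qd = 335 − 4(p + 10).
Solving gives q = 15 with buyers paying $80 and producers receiving $70 (the $10 wedge).

Buyers pay $80; producers receive $70; quantity = 15.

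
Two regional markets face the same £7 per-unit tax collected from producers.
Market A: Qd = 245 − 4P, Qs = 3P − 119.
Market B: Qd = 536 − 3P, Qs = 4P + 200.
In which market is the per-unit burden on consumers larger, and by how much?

Market A: pre-tax P* = £52, Q* = 37; post-tax Q = 25; per-unit burden on consumers = £3.
Market B: pre-tax P* = £48, Q* = 392; post-tax Q = 380; per-unit burden on consumers = £4.
Difference: £3 vs £4 → market B is larger by £1.

Market B, by £1.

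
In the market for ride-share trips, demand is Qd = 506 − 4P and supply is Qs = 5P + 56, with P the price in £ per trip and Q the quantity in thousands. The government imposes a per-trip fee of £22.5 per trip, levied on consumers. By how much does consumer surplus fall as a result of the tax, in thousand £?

Consumer surplus falls by £3512.5 thousand.

Before the tax: set 506 − 4P = 5P + 56 → P* = £50, Q* = 306.
With the tax collected from consumers, demand (in seller-price terms) shifts: Qd = 506 − 4(P + 22.5).
Solving gives Q = 256 with consumers paying £62.5 and producers receiving £40 (the £22.5 wedge).
ΔCS is the trapezoid between Q = 256 and Q = 306 of height £12.5: ½ · (306 + 256) · 12.5 = £3512.5.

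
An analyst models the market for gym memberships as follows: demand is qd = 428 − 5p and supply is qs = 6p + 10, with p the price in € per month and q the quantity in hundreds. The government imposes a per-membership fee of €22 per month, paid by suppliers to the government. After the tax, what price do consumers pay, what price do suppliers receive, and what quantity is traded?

Without the tax, 428 − 5p = 6p + 10 gives 11p = 418, so p* = €38 and q* = 238.
With the tax collected from suppliers, supply shifts: qs = 6(p − 22) + 10.
New equilibrium: consumers pay €50, suppliers receive €28, q = 178. (Wedge: pb − ps = 22.)

Consumers pay €50; suppliers receive €28; quantity = 178.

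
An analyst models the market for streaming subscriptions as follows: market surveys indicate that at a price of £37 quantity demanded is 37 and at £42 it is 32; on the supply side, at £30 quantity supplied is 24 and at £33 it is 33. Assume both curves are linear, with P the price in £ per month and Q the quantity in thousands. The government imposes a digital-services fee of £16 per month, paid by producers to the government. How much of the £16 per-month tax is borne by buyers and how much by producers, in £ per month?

Demand slope: (32 − 37)/(42 − 37) = -1, so Qd = 74 − P.
Supply slope: (33 − 24)/(33 − 30) = 3, so Qs = 3P − 66.
Without the tax, 74 − P = 3P − 66 gives 4P = 140, so P* = £35 and Q* = 39.
With the tax collected from producers, supply shifts: Qs = 3(P − 16) − 66.
New equilibrium: buyers pay £47, producers receive £31, Q = 27. (Wedge: Pb − Ps = 16.)
Burden on buyers: £12; on producers: £4. (They sum to £16.)
The less price-elastic side of the market bears the larger share of a per-unit tax.

Buyers bear £12 per month; producers bear £4 per month.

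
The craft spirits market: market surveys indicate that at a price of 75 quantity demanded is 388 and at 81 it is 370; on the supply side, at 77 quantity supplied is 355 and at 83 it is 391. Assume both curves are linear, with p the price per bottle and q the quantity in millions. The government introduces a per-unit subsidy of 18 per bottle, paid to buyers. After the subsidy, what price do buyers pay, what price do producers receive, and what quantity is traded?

Demand slope: (370 − 388)/(81 − 75) = -3, so qd = 613 − 3p.
Supply slope: (391 − 355)/(83 − 77) = 6, so qs = 6p − 107.
Before the subsidy: set 613 − 3p = 6p − 107 → p* = 80, q* = 373.
With a per-unit subsidy paid to buyers, each effectively pays p − 18, so demand becomes qd = 613 − 3(p − 18).
New equilibrium: buyers pay 68, producers receive 86, q = 409. (Wedge: pb − ps = −18.)

Buyers pay 68; producers receive 86; quantity = 409.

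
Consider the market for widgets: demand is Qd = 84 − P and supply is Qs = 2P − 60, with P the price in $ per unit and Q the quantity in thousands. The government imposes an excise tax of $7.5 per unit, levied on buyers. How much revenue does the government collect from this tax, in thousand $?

Without the tax, 84 − P = 2P − 60 gives 3P = 144, so P* = $48 and Q* = 36.
With the tax collected from buyers, demand (in seller-price terms) shifts: Qd = 84 − (P + 7.5).
New equilibrium: buyers pay $53, suppliers receive $45.5, Q = 31. (Wedge: Pb − Ps = 7.5.)
Revenue = t · Q = 7.5 · 31 = $232.5.

Tax revenue = $232.5 thousand.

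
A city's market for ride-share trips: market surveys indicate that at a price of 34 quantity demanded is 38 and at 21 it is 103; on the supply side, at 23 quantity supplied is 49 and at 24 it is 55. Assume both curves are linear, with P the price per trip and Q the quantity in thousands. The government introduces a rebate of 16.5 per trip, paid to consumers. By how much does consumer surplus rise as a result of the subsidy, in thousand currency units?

Consumer surplus rises by 859.5 thousand.

Demand slope: (103 − 38)/(21 − 34) = -5, so Qd = 208 − 5P.
Supply slope: (55 − 49)/(24 − 23) = 6, so Qs = 6P − 89.
Before the subsidy: set 208 − 5P = 6P − 89 → P* = 27, Q* = 73.
With a per-unit subsidy paid to consumers, each effectively pays P − 16.5, so demand becomes Qd = 208 − 5(P − 16.5).
New equilibrium: consumers pay 18, sellers receive 34.5, Q = 118. (Wedge: Pb − Ps = −16.5.)
ΔCS is the trapezoid between Q = 118 and Q = 73 of height 9: ½ · (73 + 118) · 9 = 859.5.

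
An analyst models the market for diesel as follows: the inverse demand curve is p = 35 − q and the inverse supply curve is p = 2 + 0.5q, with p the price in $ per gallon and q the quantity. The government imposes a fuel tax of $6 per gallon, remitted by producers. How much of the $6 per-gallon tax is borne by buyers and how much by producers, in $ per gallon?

Buyers bear $4 per gallon; producers bear $2 per gallon.

Inverting to q(p) form: qd = 35 − p; qs = 2p − 4.
Before the tax: set 35 − p = 2p − 4 → p* = $13, q* = 22.
With the tax collected from producers, supply shifts: qs = 2(p − 6) − 4.
Solving gives q = 18 with buyers paying $17 and producers receiving $11 (the $6 wedge).
Burden on buyers: $4; on producers: $2. (They sum to $6.)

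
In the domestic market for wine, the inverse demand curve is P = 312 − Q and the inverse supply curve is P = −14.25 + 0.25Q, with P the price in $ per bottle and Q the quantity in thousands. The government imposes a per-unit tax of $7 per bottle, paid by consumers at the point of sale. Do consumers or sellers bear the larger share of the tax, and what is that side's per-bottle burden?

Consumers bear the larger share: $5.6 per bottle.

Inverting to Q(P) form: Qd = 312 − P; Qs = 4P + 57.
Without the tax, 312 − P = 4P + 57 gives 5P = 255, so P* = $51 and Q* = 261.
With the tax collected from consumers, demand (in seller-price terms) shifts: Qd = 312 − (P + 7).
New equilibrium: consumers pay $56.6, sellers receive $49.6, Q = 255.4. (Wedge: Pb − Ps = 7.)
Per-bottle burden: consumers $5.6, sellers $1.4.
Consumers take the larger share because demand is less price-elastic here (demand slope 1 vs supply slope 4).
The less price-elastic side of the market bears the larger share of a per-unit tax.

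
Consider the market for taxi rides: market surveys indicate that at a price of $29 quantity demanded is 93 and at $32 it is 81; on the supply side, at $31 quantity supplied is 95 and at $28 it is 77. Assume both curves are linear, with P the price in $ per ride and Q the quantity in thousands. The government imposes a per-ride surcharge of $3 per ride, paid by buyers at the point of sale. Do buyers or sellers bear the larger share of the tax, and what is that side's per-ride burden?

Buyers bear the larger share: $1.8 per ride.

Demand slope: (81 − 93)/(32 − 29) = -4, so Qd = 209 − 4P.
Supply slope: (77 − 95)/(28 − 31) = 6, so Qs = 6P − 91.
Without the tax, 209 − 4P = 6P − 91 gives 10P = 300, so P* = $30 and Q* = 89.
With the tax collected from buyers, demand (in seller-price terms) shifts: Qd = 209 − 4(P + 3).
Solving gives Q = 81.8 with buyers paying $31.8 and sellers receiving $28.8 (the $3 wedge).
Per-ride burden: buyers $1.8, sellers $1.2.
Buyers take the larger share because demand is less price-elastic here (demand slope 4 vs supply slope 6).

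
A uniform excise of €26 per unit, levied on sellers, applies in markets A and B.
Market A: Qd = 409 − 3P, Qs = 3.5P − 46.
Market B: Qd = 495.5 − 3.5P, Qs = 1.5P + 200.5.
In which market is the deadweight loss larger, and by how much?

Market A: pre-tax P* = €70, Q* = 199; post-tax Q = 157; deadweight loss = €546.
Market B: pre-tax P* = €59, Q* = 289; post-tax Q = 261.7; deadweight loss = €354.9.
Difference: €546 vs €354.9 → market A is larger by €191.1.

Market A, by €191.1.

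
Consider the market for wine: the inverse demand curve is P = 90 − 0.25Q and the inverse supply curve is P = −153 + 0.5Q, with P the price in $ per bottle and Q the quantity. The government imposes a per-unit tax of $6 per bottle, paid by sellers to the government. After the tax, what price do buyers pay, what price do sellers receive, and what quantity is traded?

Buyers pay $11; sellers receive $5; quantity = 316.

Inverting to Q(P) form: Qd = 360 − 4P; Qs = 2P + 306.
Before the tax: set 360 − 4P = 2P + 306 → P* = $9, Q* = 324.
With the tax collected from sellers, supply shifts: Qs = 2(P − 6) + 306.
Solving gives Q = 316 with buyers paying $11 and sellers receiving $5 (the $6 wedge).
The less price-elastic side of the market bears the larger share of a per-unit tax.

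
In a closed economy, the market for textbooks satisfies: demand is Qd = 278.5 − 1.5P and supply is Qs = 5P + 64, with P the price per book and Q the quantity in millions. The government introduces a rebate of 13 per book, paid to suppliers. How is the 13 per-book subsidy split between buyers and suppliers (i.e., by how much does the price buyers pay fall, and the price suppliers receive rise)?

Buyers gain 10 per book; suppliers gain 3 per book.

Before the subsidy: set 278.5 − 1.5P = 5P + 64 → P* = 33, Q* = 229.
With a per-unit subsidy paid to suppliers, each receives P + 13 per unit sold, so supply becomes Qs = 5(P + 13) + 64.
New equilibrium: buyers pay 23, suppliers receive 36, Q = 244. (Wedge: Pb − Ps = −13.)
Gain to buyers: 10; to suppliers: 3. (They sum to 13.)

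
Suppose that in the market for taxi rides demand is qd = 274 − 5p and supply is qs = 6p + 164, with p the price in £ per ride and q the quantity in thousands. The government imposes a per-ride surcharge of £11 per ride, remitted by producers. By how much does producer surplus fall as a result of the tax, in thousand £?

Before the tax: set 274 − 5p = 6p + 164 → p* = £10, q* = 224.
With the tax collected from producers, supply shifts: qs = 6(p − 11) + 164.
Solving gives q = 194 with consumers paying £16 and producers receiving £5 (the £11 wedge).
ΔPS is the trapezoid between Q = 194 and Q = 224 of height £5: ½ · (224 + 194) · 5 = £1045.

Producer surplus falls by £1045 thousand.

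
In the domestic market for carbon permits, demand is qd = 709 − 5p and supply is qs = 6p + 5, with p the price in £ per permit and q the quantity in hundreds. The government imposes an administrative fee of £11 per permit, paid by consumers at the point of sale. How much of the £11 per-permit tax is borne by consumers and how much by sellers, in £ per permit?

Consumers bear £6 per permit; sellers bear £5 per permit.

Without the tax, 709 − 5p = 6p + 5 gives 11p = 704, so p* = £64 and q* = 389.
With the tax collected from consumers, demand (in seller-price terms) shifts: qd = 709 − 5(p + 11).
Solving gives q = 359 with consumers paying £70 and sellers receiving £59 (the £11 wedge).
Burden on consumers: £6; on sellers: £5. (They sum to £11.)
The less price-elastic side of the market bears the larger share of a per-unit tax.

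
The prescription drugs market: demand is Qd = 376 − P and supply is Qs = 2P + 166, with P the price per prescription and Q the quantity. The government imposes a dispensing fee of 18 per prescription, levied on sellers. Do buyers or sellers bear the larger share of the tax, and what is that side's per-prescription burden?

Without the tax, 376 − P = 2P + 166 gives 3P = 210, so P* = 70 and Q* = 306.
With the tax collected from sellers, supply shifts: Qs = 2(P − 18) + 166.
New equilibrium: buyers pay 82, sellers receive 64, Q = 294. (Wedge: Pb − Ps = 18.)
Per-prescription burden: buyers 12, sellers 6.
Buyers take the larger share because demand is less price-elastic here (demand slope 1 vs supply slope 2).
The less price-elastic side of the market bears the larger share of a per-unit tax.

Buyers bear the larger share: 12 per prescription.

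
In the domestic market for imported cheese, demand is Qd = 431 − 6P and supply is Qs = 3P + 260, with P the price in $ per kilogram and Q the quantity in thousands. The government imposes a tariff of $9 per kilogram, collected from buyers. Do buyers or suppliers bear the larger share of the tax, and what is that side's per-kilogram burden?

Suppliers bear the larger share: $6 per kilogram.

Before the tax: set 431 − 6P = 3P + 260 → P* = $19, Q* = 317.
With the tax collected from buyers, demand (in seller-price terms) shifts: Qd = 431 − 6(P + 9).
New equilibrium: buyers pay $22, suppliers receive $13, Q = 299. (Wedge: Pb − Ps = 9.)
Per-kilogram burden: buyers $3, suppliers $6.
Suppliers take the larger share because supply is less price-elastic here (demand slope 6 vs supply slope 3).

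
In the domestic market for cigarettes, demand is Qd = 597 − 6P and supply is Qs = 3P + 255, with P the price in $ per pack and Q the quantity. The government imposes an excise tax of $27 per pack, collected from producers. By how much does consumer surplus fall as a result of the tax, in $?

Before the tax: set 597 − 6P = 3P + 255 → P* = $38, Q* = 369.
With the tax collected from producers, supply shifts: Qs = 3(P − 27) + 255.
Solving gives Q = 315 with buyers paying $47 and producers receiving $20 (the $27 wedge).
ΔCS is the trapezoid between Q = 315 and Q = 369 of height $9: ½ · (369 + 315) · 9 = $3078.

Consumer surplus falls by $3078.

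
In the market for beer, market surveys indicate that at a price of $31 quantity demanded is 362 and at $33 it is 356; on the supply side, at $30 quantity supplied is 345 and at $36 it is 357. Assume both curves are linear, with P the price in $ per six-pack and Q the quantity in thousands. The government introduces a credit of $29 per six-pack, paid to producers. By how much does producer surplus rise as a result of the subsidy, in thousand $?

Demand slope: (356 − 362)/(33 − 31) = -3, so Qd = 455 − 3P.
Supply slope: (357 − 345)/(36 − 30) = 2, so Qs = 2P + 285.
Before the subsidy: set 455 − 3P = 2P + 285 → P* = $34, Q* = 353.
With a per-unit subsidy paid to producers, each receives P + 29 per unit sold, so supply becomes Qs = 2(P + 29) + 285.
Solving gives Q = 387.8 with consumers paying $22.4 and producers receiving $51.4 (the $29 wedge).
ΔPS is the trapezoid between Q = 387.8 and Q = 353 of height $17.4: ½ · (353 + 387.8) · 17.4 = $6444.96.

Producer surplus rises by $6444.96 thousand.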